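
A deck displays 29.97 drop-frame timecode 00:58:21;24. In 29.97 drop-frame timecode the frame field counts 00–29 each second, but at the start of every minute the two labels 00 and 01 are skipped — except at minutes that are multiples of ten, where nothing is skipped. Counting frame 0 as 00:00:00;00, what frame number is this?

104948

As if non-drop at 30 labels/s: (0 × 3600 + 58 × 60 + 21) × 30 + 24 = 105054.
Minute boundaries passed: 58; those not divisible by 10: 58 − 5 = 53; dropped labels = 2 × 53 = 106.
Actual frame index = 105054 − 106 = 104948.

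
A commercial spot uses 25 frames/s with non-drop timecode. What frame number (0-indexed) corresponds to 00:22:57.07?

frame 34432

Total seconds to the label: (0 × 3600 + 22 × 60 + 57) = 1377.
Frame index = 1377 × 25 + 7 = 34432.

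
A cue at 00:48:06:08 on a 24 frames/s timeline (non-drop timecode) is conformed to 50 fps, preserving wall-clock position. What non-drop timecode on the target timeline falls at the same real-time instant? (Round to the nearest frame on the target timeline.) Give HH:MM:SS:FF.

00:48:06:17

Source frame index: (0×3600 + 48×60 + 6) × 24 + 8 = 69272.
Real time: 69272 / (24) = 8659/3 s.
Target frame: (8659/3) × (50) = 432950/3 ≈ 144316.667 → 144317.
At 50 labels/s: frame 144317 → 00:48:06:17.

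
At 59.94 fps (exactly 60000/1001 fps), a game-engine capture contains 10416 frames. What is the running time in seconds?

173.7736 seconds

Running time = 10416 / (60000/1001) = 173.7736 s.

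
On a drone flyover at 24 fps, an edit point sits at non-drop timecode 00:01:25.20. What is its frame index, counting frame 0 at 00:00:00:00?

Total seconds to the label: (0 × 3600 + 1 × 60 + 25) = 85.
Frame index = 85 × 24 + 20 = 2060.

frame 2060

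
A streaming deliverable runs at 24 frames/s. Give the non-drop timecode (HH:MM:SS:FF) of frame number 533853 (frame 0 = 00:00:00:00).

533853 ÷ 24 = 22243 full seconds, remainder 21 frames.
22243 s = 6 h 10 min 43 s.
Timecode: 06:10:43:21.

06:10:43:21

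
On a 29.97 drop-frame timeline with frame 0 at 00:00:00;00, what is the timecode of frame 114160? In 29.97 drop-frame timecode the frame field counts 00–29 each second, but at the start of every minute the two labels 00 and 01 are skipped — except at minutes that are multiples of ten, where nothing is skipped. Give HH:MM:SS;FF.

Ten DF minutes hold 17982 frames, so frame 114160 lies in block 6 (frames 107892–125873) with 6268 frames into that block.
The block's first minute is 1800 frames and the rest 1798 each; 6268 frames reaches minute 3, so 6 × 18 + 3 × 2 = 114 labels have been skipped so far.
Adding those back, label number 114160 + 114 = 114274 at 30 labels/s is 3809 s + 4 f = 1 h 3 min 29 s frame 4, i.e. 01:03:29;04.

01:03:29;04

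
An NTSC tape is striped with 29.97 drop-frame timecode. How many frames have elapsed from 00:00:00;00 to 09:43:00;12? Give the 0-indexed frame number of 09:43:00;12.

1048362

As if non-drop at 30 labels/s: (9 × 3600 + 43 × 60 + 0) × 30 + 12 = 1049412.
Minute boundaries passed: 583; those not divisible by 10: 583 − 58 = 525; dropped labels = 2 × 525 = 1050.
Actual frame index = 1049412 − 1050 = 1048362.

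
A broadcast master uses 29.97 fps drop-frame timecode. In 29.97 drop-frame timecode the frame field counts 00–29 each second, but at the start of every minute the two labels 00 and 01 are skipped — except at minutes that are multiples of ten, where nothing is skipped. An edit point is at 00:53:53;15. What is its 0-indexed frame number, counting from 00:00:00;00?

96909

As if non-drop at 30 labels/s: (0 × 3600 + 53 × 60 + 53) × 30 + 15 = 97005.
Minute boundaries passed: 53; those not divisible by 10: 53 − 5 = 48; dropped labels = 2 × 48 = 96.
Actual frame index = 97005 − 96 = 96909.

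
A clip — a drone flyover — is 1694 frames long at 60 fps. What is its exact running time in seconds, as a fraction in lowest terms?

Running time = 1694 ÷ (60) = 1694 × 1/60 = 847/30 s.

847/30 seconds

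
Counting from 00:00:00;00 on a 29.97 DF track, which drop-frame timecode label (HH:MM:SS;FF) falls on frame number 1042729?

09:39:52;13

Each 10-minute DF block holds 10 × 60 × 30 − 9 × 2 = 17982 frames. 1042729 ÷ 17982 → 57 full blocks, remainder 17755.
Within the partial block the first minute is 1800 frames and each further minute 1798, so 9 further minute boundaries passed. Total skipped labels = 18 × 57 + 2 × 9 = 1044.
Non-drop label index = 1042729 + 1044 = 1043773; at 30 labels/s that is 09:39:52:13, i.e. DF 09:39:52;13.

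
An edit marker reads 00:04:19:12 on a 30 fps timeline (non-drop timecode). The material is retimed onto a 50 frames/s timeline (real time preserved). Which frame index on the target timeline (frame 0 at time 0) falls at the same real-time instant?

Source frame index: (0×3600 + 4×60 + 19) × 30 + 12 = 7782.
Real time: 7782 / (30) = 1297/5 s.
Target frame: (1297/5) × (50) = 12970.

frame 12970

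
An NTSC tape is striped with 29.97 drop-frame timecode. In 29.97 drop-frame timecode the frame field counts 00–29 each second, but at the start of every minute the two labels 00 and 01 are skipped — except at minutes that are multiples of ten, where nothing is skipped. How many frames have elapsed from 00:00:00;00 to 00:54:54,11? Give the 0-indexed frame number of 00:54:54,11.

98733

As if non-drop at 30 labels/s: (0 × 3600 + 54 × 60 + 54) × 30 + 11 = 98831.
Minute boundaries passed: 54; those not divisible by 10: 54 − 5 = 49; dropped labels = 2 × 49 = 98.
Actual frame index = 98831 − 98 = 98733.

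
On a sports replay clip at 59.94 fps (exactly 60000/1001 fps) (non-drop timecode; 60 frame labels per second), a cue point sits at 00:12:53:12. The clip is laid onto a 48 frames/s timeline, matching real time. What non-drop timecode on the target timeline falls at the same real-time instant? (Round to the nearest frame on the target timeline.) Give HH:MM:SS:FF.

Source frame index: (0×3600 + 12×60 + 53) × 60 + 12 = 46392.
Real time: 46392 / (60000/1001) = 1934933/2500 s.
Target frame: (1934933/2500) × (48) = 23219196/625 ≈ 37150.714 → 37151.
At 48 labels/s: frame 37151 → 00:12:53:47.

00:12:53:47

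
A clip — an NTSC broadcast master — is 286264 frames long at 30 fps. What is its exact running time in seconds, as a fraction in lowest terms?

143132/15 seconds

Running time = 286264 ÷ (30) = 286264 × 1/30 = 143132/15 s.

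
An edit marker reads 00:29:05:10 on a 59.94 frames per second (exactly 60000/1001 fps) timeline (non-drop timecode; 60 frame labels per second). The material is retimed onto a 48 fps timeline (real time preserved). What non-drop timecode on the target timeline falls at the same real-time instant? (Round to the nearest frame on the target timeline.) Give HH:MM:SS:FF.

00:29:06:44

Source frame index: (0×3600 + 29×60 + 5) × 60 + 10 = 104710.
Real time: 104710 / (60000/1001) = 10481471/6000 s.
Target frame: (10481471/6000) × (48) = 10481471/125 ≈ 83851.768 → 83852.
At 48 labels/s: frame 83852 → 00:29:06:44.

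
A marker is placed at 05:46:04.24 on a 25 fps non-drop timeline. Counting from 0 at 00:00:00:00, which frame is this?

Total seconds to the label: (5 × 3600 + 46 × 60 + 4) = 20764.
Frame index = 20764 × 25 + 24 = 519124.

frame 519124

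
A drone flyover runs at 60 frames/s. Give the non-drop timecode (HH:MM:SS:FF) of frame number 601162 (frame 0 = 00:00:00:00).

02:46:59:22

601162 ÷ 60 = 10019 full seconds, remainder 22 frames.
10019 s = 2 h 46 min 59 s.
Timecode: 02:46:59:22.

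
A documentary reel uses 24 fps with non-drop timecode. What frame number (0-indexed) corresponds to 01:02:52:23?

Total seconds to the label: (1 × 3600 + 2 × 60 + 52) = 3772.
Frame index = 3772 × 24 + 23 = 90551.

90551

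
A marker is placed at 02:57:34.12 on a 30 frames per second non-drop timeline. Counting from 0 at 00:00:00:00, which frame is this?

Total seconds to the label: (2 × 3600 + 57 × 60 + 34) = 10654.
Frame index = 10654 × 30 + 12 = 319632.

319632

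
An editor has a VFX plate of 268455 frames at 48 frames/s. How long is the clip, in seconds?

Running time = 268455 / (48) = 5592.8125 s.

5592.8125 seconds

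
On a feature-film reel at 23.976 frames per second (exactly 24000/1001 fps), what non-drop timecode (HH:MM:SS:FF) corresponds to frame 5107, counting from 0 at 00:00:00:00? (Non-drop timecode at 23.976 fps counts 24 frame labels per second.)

00:03:32:19

5107 ÷ 24 = 212 full seconds, remainder 19 frames.
212 s = 0 h 3 min 32 s.
Timecode: 00:03:32:19.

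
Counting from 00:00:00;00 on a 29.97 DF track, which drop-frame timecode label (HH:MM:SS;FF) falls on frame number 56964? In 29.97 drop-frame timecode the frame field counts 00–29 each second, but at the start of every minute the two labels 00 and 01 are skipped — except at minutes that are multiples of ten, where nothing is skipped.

00:31:40;20

Ten DF minutes hold 17982 frames, so frame 56964 lies in block 3 (frames 53946–71927) with 3018 frames into that block.
The block's first minute is 1800 frames and the rest 1798 each; 3018 frames reaches minute 1, so 3 × 18 + 1 × 2 = 56 labels have been skipped so far.
Adding those back, label number 56964 + 56 = 57020 at 30 labels/s is 1900 s + 20 f = 0 h 31 min 40 s frame 20, i.e. 00:31:40;20.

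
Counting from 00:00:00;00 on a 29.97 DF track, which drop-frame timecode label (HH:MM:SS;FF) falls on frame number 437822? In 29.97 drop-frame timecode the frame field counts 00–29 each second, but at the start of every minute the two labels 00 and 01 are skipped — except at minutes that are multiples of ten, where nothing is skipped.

04:03:28;20

Each 10-minute DF block holds 10 × 60 × 30 − 9 × 2 = 17982 frames. 437822 ÷ 17982 → 24 full blocks, remainder 6254.
Within the partial block the first minute is 1800 frames and each further minute 1798, so 3 further minute boundaries passed. Total skipped labels = 18 × 24 + 2 × 3 = 438.
Non-drop label index = 437822 + 438 = 438260; at 30 labels/s that is 04:03:28:20, i.e. DF 04:03:28;20.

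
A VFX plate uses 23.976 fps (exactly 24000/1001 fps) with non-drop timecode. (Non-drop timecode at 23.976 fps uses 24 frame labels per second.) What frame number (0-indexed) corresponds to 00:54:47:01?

Total seconds to the label: (0 × 3600 + 54 × 60 + 47) = 3287.
Frame index = 3287 × 24 + 1 = 78889.

frame 78889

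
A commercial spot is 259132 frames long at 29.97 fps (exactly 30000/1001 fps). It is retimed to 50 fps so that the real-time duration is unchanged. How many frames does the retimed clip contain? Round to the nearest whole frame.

Frames at target rate = 259132 × (50) / (30000/1001) = 64847783/150 ≈ 432318.553.
Nearest whole frame: 432319.

432319 frames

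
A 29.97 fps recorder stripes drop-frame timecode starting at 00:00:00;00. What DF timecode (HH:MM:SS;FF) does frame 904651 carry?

Each 10-minute DF block holds 10 × 60 × 30 − 9 × 2 = 17982 frames. 904651 ÷ 17982 → 50 full blocks, remainder 5551.
Within the partial block the first minute is 1800 frames and each further minute 1798, so 3 further minute boundaries passed. Total skipped labels = 18 × 50 + 2 × 3 = 906.
Non-drop label index = 904651 + 906 = 905557; at 30 labels/s that is 08:23:05:07, i.e. DF 08:23:05;07.

08:23:05;07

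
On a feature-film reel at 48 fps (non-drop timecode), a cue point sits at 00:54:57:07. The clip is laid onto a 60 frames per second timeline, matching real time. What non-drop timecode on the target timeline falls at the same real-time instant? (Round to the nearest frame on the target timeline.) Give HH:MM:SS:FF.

00:54:57:09

Source frame index: (0×3600 + 54×60 + 57) × 48 + 7 = 158263.
Real time: 158263 / (48) = 158263/48 s.
Target frame: (158263/48) × (60) = 791315/4 ≈ 197828.750 → 197829.
At 60 labels/s: frame 197829 → 00:54:57:09.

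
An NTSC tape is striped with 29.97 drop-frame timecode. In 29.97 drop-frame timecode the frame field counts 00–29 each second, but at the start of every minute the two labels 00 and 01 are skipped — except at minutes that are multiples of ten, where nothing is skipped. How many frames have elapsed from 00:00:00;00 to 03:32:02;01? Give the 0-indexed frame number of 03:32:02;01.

381279

As if non-drop at 30 labels/s: (3 × 3600 + 32 × 60 + 2) × 30 + 1 = 381661.
Minute boundaries passed: 212; those not divisible by 10: 212 − 21 = 191; dropped labels = 2 × 191 = 382.
Actual frame index = 381661 − 382 = 381279.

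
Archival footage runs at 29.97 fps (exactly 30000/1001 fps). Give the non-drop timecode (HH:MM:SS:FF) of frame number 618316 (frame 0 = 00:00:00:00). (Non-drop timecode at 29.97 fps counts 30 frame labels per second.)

05:43:30:16

618316 ÷ 30 = 20610 full seconds, remainder 16 frames.
20610 s = 5 h 43 min 30 s.
Timecode: 05:43:30:16.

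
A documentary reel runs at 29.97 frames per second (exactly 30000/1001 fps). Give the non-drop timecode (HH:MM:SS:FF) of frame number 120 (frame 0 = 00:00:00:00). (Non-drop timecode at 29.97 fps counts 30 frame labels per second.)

00:00:04:00

120 ÷ 30 = 4 full seconds, remainder 0 frames.
4 s = 0 h 0 min 4 s.
Timecode: 00:00:04:00.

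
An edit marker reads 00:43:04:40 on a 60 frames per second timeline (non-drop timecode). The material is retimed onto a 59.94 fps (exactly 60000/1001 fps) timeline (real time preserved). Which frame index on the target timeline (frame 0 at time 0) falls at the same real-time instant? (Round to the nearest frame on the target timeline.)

Source frame index: (0×3600 + 43×60 + 4) × 60 + 40 = 155080.
Real time: 155080 / (60) = 7754/3 s.
Target frame: (7754/3) × (60000/1001) = 155080000/1001 ≈ 154925.075 → 154925.

frame 154925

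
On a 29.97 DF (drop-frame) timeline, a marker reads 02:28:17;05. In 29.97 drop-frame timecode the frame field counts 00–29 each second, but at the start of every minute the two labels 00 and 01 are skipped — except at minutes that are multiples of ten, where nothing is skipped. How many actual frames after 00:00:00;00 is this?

266647

Complete 10-minute blocks: 14, each 17982 frames → 251748.
Remaining 8 whole minutes in the current block: 1800 + 7 × 1798 = 14386 frames.
Within the current minute: 17 × 30 + 5 − 2 = 513 (labels ;00/;01 skipped at this minute). Total = 251748 + 14386 + 513 = 266647.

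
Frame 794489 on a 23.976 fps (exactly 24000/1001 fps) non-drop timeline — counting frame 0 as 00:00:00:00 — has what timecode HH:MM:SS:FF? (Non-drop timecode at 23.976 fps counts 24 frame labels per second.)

09:11:43:17

794489 ÷ 24 = 33103 full seconds, remainder 17 frames.
33103 s = 9 h 11 min 43 s.
Timecode: 09:11:43:17.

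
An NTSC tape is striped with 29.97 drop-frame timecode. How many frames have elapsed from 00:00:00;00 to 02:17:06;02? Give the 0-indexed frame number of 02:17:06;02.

As if non-drop at 30 labels/s: (2 × 3600 + 17 × 60 + 6) × 30 + 2 = 246782.
Minute boundaries passed: 137; those not divisible by 10: 137 − 13 = 124; dropped labels = 2 × 124 = 248.
Actual frame index = 246782 − 248 = 246534.

246534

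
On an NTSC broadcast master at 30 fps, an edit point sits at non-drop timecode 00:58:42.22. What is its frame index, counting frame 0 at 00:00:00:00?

frame 105682

Total seconds to the label: (0 × 3600 + 58 × 60 + 42) = 3522.
Frame index = 3522 × 30 + 22 = 105682.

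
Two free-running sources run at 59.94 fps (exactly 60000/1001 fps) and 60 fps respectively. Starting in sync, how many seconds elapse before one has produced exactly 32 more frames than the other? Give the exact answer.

8008/15 seconds

The gap grows by |60 − 60000/1001| = 60/1001 frames per second.
Time for a 32-frame gap: 32 ÷ (60/1001) = 8008/15 s.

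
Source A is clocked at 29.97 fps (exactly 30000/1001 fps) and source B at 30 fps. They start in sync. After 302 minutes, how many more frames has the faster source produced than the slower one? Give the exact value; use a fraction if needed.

543600/1001 frames

302 min = 18120 s.
A emits 30000/1001 × 18120 = 543600000/1001 frames; B emits 30 × 18120 = 543600.
Difference = 543600/1001 frames (≈ 543.0569); B is ahead of A.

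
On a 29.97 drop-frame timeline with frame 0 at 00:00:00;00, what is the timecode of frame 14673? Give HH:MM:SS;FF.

Ten DF minutes hold 17982 frames, so frame 14673 lies in block 0 (frames 0–17981) with 14673 frames into that block.
The block's first minute is 1800 frames and the rest 1798 each; 14673 frames reaches minute 8, so 0 × 18 + 8 × 2 = 16 labels have been skipped so far.
Adding those back, label number 14673 + 16 = 14689 at 30 labels/s is 489 s + 19 f = 0 h 8 min 9 s frame 19, i.e. 00:08:09;19.

00:08:09;19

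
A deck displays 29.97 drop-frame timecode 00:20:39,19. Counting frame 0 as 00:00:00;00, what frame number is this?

As if non-drop at 30 labels/s: (0 × 3600 + 20 × 60 + 39) × 30 + 19 = 37189.
Minute boundaries passed: 20; those not divisible by 10: 20 − 2 = 18; dropped labels = 2 × 18 = 36.
Actual frame index = 37189 − 36 = 37153.

37153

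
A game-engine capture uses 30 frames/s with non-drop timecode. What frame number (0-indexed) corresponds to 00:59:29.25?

107095

Total seconds to the label: (0 × 3600 + 59 × 60 + 29) = 3569.
Frame index = 3569 × 30 + 25 = 107095.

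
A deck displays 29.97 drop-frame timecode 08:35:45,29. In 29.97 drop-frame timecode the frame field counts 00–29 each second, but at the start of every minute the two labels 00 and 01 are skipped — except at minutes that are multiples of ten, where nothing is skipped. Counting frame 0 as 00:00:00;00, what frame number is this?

927451

Complete 10-minute blocks: 51, each 17982 frames → 917082.
Remaining 5 whole minutes in the current block: 1800 + 4 × 1798 = 8992 frames.
Within the current minute: 45 × 30 + 29 − 2 = 1377 (labels ;00/;01 skipped at this minute). Total = 917082 + 8992 + 1377 = 927451.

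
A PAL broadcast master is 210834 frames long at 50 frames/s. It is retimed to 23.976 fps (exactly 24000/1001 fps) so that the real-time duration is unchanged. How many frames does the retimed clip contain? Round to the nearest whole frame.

Frames at target rate = 210834 × (24000/1001) / (50) = 7784640/77 ≈ 101099.221.
Nearest whole frame: 101099.

101099 frames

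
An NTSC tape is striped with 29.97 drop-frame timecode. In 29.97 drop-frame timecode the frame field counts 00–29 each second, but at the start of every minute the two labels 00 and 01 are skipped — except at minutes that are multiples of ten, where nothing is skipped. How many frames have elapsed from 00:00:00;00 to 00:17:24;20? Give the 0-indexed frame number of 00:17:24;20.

31308

As if non-drop at 30 labels/s: (0 × 3600 + 17 × 60 + 24) × 30 + 20 = 31340.
Minute boundaries passed: 17; those not divisible by 10: 17 − 1 = 16; dropped labels = 2 × 16 = 32.
Actual frame index = 31340 − 32 = 31308.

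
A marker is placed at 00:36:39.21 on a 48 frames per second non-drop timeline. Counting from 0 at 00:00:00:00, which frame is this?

frame 105573

Total seconds to the label: (0 × 3600 + 36 × 60 + 39) = 2199.
Frame index = 2199 × 48 + 21 = 105573.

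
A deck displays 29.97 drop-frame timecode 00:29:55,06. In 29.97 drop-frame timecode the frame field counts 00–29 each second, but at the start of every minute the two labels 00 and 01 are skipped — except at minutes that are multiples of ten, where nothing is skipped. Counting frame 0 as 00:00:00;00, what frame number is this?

Complete 10-minute blocks: 2, each 17982 frames → 35964.
Remaining 9 whole minutes in the current block: 1800 + 8 × 1798 = 16184 frames.
Within the current minute: 55 × 30 + 6 − 2 = 1654 (labels ;00/;01 skipped at this minute). Total = 35964 + 16184 + 1654 = 53802.

53802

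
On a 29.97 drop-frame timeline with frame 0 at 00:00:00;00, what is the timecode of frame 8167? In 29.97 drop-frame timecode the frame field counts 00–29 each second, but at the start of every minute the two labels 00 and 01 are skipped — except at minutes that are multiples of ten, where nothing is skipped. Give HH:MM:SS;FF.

Ten DF minutes hold 17982 frames, so frame 8167 lies in block 0 (frames 0–17981) with 8167 frames into that block.
The block's first minute is 1800 frames and the rest 1798 each; 8167 frames reaches minute 4, so 0 × 18 + 4 × 2 = 8 labels have been skipped so far.
Adding those back, label number 8167 + 8 = 8175 at 30 labels/s is 272 s + 15 f = 0 h 4 min 32 s frame 15, i.e. 00:04:32;15.

00:04:32;15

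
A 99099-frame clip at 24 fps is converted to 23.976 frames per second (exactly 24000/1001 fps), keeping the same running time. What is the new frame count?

Target frames = source frames × (target rate / source rate) = 99099 × (24000/1001)/(24) = 99099 × 1000/1001 = 99000.

99000 frames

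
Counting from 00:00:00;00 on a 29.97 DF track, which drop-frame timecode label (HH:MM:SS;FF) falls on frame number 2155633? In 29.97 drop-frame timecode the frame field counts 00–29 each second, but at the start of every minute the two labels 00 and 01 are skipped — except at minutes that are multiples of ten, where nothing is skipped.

Each 10-minute DF block holds 10 × 60 × 30 − 9 × 2 = 17982 frames. 2155633 ÷ 17982 → 119 full blocks, remainder 15775.
Within the partial block the first minute is 1800 frames and each further minute 1798, so 8 further minute boundaries passed. Total skipped labels = 18 × 119 + 2 × 8 = 2158.
Non-drop label index = 2155633 + 2158 = 2157791; at 30 labels/s that is 19:58:46:11, i.e. DF 19:58:46;11.

19:58:46;11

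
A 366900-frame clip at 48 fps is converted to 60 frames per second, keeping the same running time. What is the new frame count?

458625 frames

Target frames = source frames × (target rate / source rate) = 366900 × (60)/(48) = 366900 × 5/4 = 458625.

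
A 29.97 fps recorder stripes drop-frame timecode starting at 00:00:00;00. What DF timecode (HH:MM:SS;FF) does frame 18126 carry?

Each 10-minute DF block holds 10 × 60 × 30 − 9 × 2 = 17982 frames. 18126 ÷ 17982 → 1 full block, remainder 144.
Within the partial block the first minute is 1800 frames and each further minute 1798, so 0 further minute boundaries passed. Total skipped labels = 18 × 1 + 2 × 0 = 18.
Non-drop label index = 18126 + 18 = 18144; at 30 labels/s that is 00:10:04:24, i.e. DF 00:10:04;24.

00:10:04;24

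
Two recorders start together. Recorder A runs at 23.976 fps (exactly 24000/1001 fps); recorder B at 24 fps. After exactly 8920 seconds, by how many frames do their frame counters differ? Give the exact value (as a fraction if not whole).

214080/1001 frames

A emits 24000/1001 × 8920 = 214080000/1001 frames; B emits 24 × 8920 = 214080.
Difference = 214080/1001 frames (≈ 213.8661); B is ahead of A.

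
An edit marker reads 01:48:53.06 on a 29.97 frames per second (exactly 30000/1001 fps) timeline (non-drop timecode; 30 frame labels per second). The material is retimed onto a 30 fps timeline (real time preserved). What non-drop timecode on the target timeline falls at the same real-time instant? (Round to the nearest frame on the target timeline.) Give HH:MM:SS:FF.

Source frame index: (1×3600 + 48×60 + 53) × 30 + 6 = 195996.
Real time: 195996 / (30000/1001) = 16349333/2500 s.
Target frame: (16349333/2500) × (30) = 49047999/250 ≈ 196191.996 → 196192.
At 30 labels/s: frame 196192 → 01:48:59:22.

01:48:59:22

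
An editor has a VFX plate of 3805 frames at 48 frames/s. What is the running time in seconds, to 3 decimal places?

79.271 seconds

Running time = 3805 × 1/48 = 3805/48 s ≈ 79.271 s.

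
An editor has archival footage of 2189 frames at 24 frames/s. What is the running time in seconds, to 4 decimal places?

91.2083 seconds

Running time = 2189 × 1/24 = 2189/24 s ≈ 91.2083 s.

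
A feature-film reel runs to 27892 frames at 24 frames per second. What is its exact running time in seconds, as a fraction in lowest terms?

Running time = 27892 ÷ (24) = 27892 × 1/24 = 6973/6 s.

6973/6 seconds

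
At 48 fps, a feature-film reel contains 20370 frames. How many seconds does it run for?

424.375 seconds

Running time = 20370 / (48) = 424.375 s.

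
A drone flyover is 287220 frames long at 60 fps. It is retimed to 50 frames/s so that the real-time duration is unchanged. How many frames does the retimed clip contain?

239350 frames

Target frames = source frames × (target rate / source rate) = 287220 × (50)/(60) = 287220 × 5/6 = 239350.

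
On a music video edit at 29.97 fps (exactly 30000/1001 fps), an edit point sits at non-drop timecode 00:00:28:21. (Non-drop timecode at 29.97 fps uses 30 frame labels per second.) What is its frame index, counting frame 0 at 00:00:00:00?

861

Total seconds to the label: (0 × 3600 + 0 × 60 + 28) = 28.
Frame index = 28 × 30 + 21 = 861.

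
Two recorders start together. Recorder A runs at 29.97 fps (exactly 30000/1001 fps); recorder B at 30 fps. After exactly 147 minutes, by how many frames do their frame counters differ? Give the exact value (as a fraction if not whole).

37800/143 frames

147 min = 8820 s.
A emits 30000/1001 × 8820 = 37800000/143 frames; B emits 30 × 8820 = 264600.
Difference = 37800/143 frames (≈ 264.3357); B is ahead of A.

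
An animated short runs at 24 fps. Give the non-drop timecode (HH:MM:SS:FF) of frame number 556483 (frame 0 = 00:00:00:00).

06:26:26:19

556483 ÷ 24 = 23186 full seconds, remainder 19 frames.
23186 s = 6 h 26 min 26 s.
Timecode: 06:26:26:19.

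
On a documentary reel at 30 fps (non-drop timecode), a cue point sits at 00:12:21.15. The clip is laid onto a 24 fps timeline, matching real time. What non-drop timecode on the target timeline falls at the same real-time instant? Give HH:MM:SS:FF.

00:12:21:12

Source frame index: (0×3600 + 12×60 + 21) × 30 + 15 = 22245.
Real time: 22245 / (30) = 1483/2 s.
Target frame: (1483/2) × (24) = 17796.
At 24 labels/s: frame 17796 → 00:12:21:12.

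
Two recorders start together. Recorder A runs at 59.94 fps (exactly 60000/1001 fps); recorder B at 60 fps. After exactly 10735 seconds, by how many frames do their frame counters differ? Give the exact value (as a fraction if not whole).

644100/1001 frames

A emits 60000/1001 × 10735 = 644100000/1001 frames; B emits 60 × 10735 = 644100.
Difference = 644100/1001 frames (≈ 643.4565); B is ahead of A.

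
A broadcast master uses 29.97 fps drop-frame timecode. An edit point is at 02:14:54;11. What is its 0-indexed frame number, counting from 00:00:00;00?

242589

As if non-drop at 30 labels/s: (2 × 3600 + 14 × 60 + 54) × 30 + 11 = 242831.
Minute boundaries passed: 134; those not divisible by 10: 134 − 13 = 121; dropped labels = 2 × 121 = 242.
Actual frame index = 242831 − 242 = 242589.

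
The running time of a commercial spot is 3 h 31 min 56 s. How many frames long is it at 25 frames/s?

3 h 31 min 56 s = 12716 s.
Frames = 12716 × 25 = 317900.

317900 frames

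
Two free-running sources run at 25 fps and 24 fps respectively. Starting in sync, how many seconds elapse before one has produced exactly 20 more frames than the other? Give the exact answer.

The gap grows by |24 − 25| = 1 frame per second.
Time for a 20-frame gap: 20 ÷ (1) = 20 s.

20 seconds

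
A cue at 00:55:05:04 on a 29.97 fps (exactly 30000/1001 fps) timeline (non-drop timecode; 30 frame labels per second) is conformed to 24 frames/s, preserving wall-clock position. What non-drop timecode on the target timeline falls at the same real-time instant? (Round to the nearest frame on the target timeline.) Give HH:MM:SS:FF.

Source frame index: (0×3600 + 55×60 + 5) × 30 + 4 = 99154.
Real time: 99154 / (30000/1001) = 49626577/15000 s.
Target frame: (49626577/15000) × (24) = 49626577/625 ≈ 79402.523 → 79403.
At 24 labels/s: frame 79403 → 00:55:08:11.

00:55:08:11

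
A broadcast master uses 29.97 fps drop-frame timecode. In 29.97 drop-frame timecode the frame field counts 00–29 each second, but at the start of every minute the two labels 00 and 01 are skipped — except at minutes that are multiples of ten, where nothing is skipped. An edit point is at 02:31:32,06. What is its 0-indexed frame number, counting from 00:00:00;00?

272494

Complete 10-minute blocks: 15, each 17982 frames → 269730.
Remaining 1 whole minute in the current block: 1800 + 0 × 1798 = 1800 frames.
Within the current minute: 32 × 30 + 6 − 2 = 964 (labels ;00/;01 skipped at this minute). Total = 269730 + 1800 + 964 = 272494.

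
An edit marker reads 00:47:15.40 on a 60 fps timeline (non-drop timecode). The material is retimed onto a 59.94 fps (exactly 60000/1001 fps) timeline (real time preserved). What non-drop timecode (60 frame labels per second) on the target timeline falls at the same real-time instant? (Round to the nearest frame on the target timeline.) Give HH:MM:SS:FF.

Source frame index: (0×3600 + 47×60 + 15) × 60 + 40 = 170140.
Real time: 170140 / (60) = 8507/3 s.
Target frame: (8507/3) × (60000/1001) = 170140000/1001 ≈ 169970.030 → 169970.
At 60 labels/s: frame 169970 → 00:47:12:50.

00:47:12:50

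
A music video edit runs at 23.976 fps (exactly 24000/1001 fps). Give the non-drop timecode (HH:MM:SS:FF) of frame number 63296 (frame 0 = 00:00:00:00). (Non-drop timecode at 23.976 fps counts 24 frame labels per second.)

63296 ÷ 24 = 2637 full seconds, remainder 8 frames.
2637 s = 0 h 43 min 57 s.
Timecode: 00:43:57:08.

00:43:57:08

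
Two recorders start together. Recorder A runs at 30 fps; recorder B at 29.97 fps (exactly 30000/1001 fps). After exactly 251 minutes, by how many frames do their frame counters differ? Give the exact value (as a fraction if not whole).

251 min = 15060 s.
A emits 30 × 15060 = 451800 frames; B emits 30000/1001 × 15060 = 451800000/1001.
Difference = 451800/1001 frames (≈ 451.3487); B is behind A.

451800/1001 frames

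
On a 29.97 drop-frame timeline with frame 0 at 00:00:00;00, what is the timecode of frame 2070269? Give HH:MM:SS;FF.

Each 10-minute DF block holds 10 × 60 × 30 − 9 × 2 = 17982 frames. 2070269 ÷ 17982 → 115 full blocks, remainder 2339.
Within the partial block the first minute is 1800 frames and each further minute 1798, so 1 further minute boundary passed. Total skipped labels = 18 × 115 + 2 × 1 = 2072.
Non-drop label index = 2070269 + 2072 = 2072341; at 30 labels/s that is 19:11:18:01, i.e. DF 19:11:18;01.

19:11:18;01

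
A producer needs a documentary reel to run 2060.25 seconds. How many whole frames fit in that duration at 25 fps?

51506 frames

Frames = 2060.25 × 25 = 206025/4 ≈ 51506.2500.
Complete frames: 51506.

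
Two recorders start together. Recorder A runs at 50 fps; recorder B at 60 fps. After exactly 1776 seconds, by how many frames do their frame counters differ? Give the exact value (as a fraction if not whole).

A emits 50 × 1776 = 88800 frames; B emits 60 × 1776 = 106560.
Difference = 17760 frames; B is ahead of A.

17760 frames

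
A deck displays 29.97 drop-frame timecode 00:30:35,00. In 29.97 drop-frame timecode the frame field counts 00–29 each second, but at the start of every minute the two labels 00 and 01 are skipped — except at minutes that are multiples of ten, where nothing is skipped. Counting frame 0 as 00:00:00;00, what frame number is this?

Complete 10-minute blocks: 3, each 17982 frames → 53946.
Remaining 0 whole minutes in the current block: 0 frames.
Within the current minute: 35 × 30 + 0 = 1050. Total = 53946 + 0 + 1050 = 54996.

54996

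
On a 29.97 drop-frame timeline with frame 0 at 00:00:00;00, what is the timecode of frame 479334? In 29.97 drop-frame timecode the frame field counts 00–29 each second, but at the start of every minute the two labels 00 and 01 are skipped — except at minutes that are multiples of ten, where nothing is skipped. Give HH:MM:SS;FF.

Ten DF minutes hold 17982 frames, so frame 479334 lies in block 26 (frames 467532–485513) with 11802 frames into that block.
The block's first minute is 1800 frames and the rest 1798 each; 11802 frames reaches minute 6, so 26 × 18 + 6 × 2 = 480 labels have been skipped so far.
Adding those back, label number 479334 + 480 = 479814 at 30 labels/s is 15993 s + 24 f = 4 h 26 min 33 s frame 24, i.e. 04:26:33;24.

04:26:33;24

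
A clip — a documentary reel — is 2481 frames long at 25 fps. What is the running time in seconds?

99.24 seconds

Running time = 2481 / (25) = 99.24 s.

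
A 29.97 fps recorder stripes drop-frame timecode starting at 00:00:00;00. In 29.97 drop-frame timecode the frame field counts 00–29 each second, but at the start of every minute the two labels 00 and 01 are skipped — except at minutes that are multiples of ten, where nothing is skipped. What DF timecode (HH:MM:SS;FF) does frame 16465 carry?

Ten DF minutes hold 17982 frames, so frame 16465 lies in block 0 (frames 0–17981) with 16465 frames into that block.
The block's first minute is 1800 frames and the rest 1798 each; 16465 frames reaches minute 9, so 0 × 18 + 9 × 2 = 18 labels have been skipped so far.
Adding those back, label number 16465 + 18 = 16483 at 30 labels/s is 549 s + 13 f = 0 h 9 min 9 s frame 13, i.e. 00:09:09;13.

00:09:09;13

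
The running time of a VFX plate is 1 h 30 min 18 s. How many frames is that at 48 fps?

260064 frames

1 h 30 min 18 s = 5418 s.
Frames = 5418 × 48 = 260064.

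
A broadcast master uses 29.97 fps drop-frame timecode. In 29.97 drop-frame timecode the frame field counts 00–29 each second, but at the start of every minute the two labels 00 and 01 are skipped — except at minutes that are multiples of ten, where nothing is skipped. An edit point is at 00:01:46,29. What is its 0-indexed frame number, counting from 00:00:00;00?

3207

Complete 10-minute blocks: 0, each 17982 frames → 0.
Remaining 1 whole minute in the current block: 1800 + 0 × 1798 = 1800 frames.
Within the current minute: 46 × 30 + 29 − 2 = 1407 (labels ;00/;01 skipped at this minute). Total = 0 + 1800 + 1407 = 3207.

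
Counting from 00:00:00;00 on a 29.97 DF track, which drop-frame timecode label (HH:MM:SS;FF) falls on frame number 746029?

Ten DF minutes hold 17982 frames, so frame 746029 lies in block 41 (frames 737262–755243) with 8767 frames into that block.
The block's first minute is 1800 frames and the rest 1798 each; 8767 frames reaches minute 4, so 41 × 18 + 4 × 2 = 746 labels have been skipped so far.
Adding those back, label number 746029 + 746 = 746775 at 30 labels/s is 24892 s + 15 f = 6 h 54 min 52 s frame 15, i.e. 06:54:52;15.

06:54:52;15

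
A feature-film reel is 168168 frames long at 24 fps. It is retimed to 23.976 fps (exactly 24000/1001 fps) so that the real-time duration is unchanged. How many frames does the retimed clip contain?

Target frames = source frames × (target rate / source rate) = 168168 × (24000/1001)/(24) = 168168 × 1000/1001 = 168000.

168000 frames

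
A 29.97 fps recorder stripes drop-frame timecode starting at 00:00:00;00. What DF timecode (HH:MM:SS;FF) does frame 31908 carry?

Each 10-minute DF block holds 10 × 60 × 30 − 9 × 2 = 17982 frames. 31908 ÷ 17982 → 1 full block, remainder 13926.
Within the partial block the first minute is 1800 frames and each further minute 1798, so 7 further minute boundaries passed. Total skipped labels = 18 × 1 + 2 × 7 = 32.
Non-drop label index = 31908 + 32 = 31940; at 30 labels/s that is 00:17:44:20, i.e. DF 00:17:44;20.

00:17:44;20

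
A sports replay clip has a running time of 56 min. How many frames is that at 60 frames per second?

201600 frames

56 min = 3360 s.
Frames = 3360 × 60 = 201600.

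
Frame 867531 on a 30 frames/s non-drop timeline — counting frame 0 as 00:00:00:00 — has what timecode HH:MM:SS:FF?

08:01:57:21

867531 ÷ 30 = 28917 full seconds, remainder 21 frames.
28917 s = 8 h 1 min 57 s.
Timecode: 08:01:57:21.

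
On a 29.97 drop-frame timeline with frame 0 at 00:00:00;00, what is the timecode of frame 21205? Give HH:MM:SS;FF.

00:11:47;15

Each 10-minute DF block holds 10 × 60 × 30 − 9 × 2 = 17982 frames. 21205 ÷ 17982 → 1 full block, remainder 3223.
Within the partial block the first minute is 1800 frames and each further minute 1798, so 1 further minute boundary passed. Total skipped labels = 18 × 1 + 2 × 1 = 20.
Non-drop label index = 21205 + 20 = 21225; at 30 labels/s that is 00:11:47:15, i.e. DF 00:11:47;15.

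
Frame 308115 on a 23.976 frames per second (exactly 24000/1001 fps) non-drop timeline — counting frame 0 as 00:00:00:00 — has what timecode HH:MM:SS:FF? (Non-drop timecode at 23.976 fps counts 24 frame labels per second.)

308115 ÷ 24 = 12838 full seconds, remainder 3 frames.
12838 s = 3 h 33 min 58 s.
Timecode: 03:33:58:03.

03:33:58:03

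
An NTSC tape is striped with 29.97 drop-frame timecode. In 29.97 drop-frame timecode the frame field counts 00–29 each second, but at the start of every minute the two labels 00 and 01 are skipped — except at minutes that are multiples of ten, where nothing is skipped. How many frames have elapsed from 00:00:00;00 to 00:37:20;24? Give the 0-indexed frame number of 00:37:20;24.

67156

As if non-drop at 30 labels/s: (0 × 3600 + 37 × 60 + 20) × 30 + 24 = 67224.
Minute boundaries passed: 37; those not divisible by 10: 37 − 3 = 34; dropped labels = 2 × 34 = 68.
Actual frame index = 67224 − 68 = 67156.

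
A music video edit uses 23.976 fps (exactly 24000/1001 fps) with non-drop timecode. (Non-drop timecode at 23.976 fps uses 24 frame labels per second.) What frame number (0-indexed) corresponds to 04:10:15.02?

Total seconds to the label: (4 × 3600 + 10 × 60 + 15) = 15015.
Frame index = 15015 × 24 + 2 = 360362.

frame 360362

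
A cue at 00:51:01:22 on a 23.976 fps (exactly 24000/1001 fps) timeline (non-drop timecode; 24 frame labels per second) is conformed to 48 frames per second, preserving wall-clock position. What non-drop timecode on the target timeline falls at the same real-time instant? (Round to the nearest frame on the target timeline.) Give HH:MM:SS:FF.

00:51:04:47

Source frame index: (0×3600 + 51×60 + 1) × 24 + 22 = 73486.
Real time: 73486 / (24000/1001) = 36779743/12000 s.
Target frame: (36779743/12000) × (48) = 36779743/250 ≈ 147118.972 → 147119.
At 48 labels/s: frame 147119 → 00:51:04:47.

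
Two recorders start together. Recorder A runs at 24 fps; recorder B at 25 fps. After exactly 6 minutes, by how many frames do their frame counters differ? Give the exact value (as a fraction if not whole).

360 frames

6 min = 360 s.
A emits 24 × 360 = 8640 frames; B emits 25 × 360 = 9000.
Difference = 360 frames; B is ahead of A.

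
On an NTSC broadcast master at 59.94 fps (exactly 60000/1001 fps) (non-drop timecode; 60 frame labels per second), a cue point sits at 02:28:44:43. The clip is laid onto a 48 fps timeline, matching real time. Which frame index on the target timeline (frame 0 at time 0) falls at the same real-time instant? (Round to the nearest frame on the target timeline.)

Source frame index: (2×3600 + 28×60 + 44) × 60 + 43 = 535483.
Real time: 535483 / (60000/1001) = 536018483/60000 s.
Target frame: (536018483/60000) × (48) = 536018483/1250 ≈ 428814.786 → 428815.

frame 428815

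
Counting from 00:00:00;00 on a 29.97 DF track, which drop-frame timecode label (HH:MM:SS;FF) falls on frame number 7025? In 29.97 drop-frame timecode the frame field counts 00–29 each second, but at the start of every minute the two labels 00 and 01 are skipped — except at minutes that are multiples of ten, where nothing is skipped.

Ten DF minutes hold 17982 frames, so frame 7025 lies in block 0 (frames 0–17981) with 7025 frames into that block.
The block's first minute is 1800 frames and the rest 1798 each; 7025 frames reaches minute 3, so 0 × 18 + 3 × 2 = 6 labels have been skipped so far.
Adding those back, label number 7025 + 6 = 7031 at 30 labels/s is 234 s + 11 f = 0 h 3 min 54 s frame 11, i.e. 00:03:54;11.

00:03:54;11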